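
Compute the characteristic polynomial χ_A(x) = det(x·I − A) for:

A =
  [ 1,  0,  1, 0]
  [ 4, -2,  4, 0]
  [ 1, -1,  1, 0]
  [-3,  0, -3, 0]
x^4

Expanding det(x·I − A) (e.g. by cofactor expansion or by noting that A is similar to its Jordan form J, which has the same characteristic polynomial as A) gives
  χ_A(x) = x^4
which factors as x^4. The eigenvalues (with algebraic multiplicities) are λ = 0 with multiplicity 4.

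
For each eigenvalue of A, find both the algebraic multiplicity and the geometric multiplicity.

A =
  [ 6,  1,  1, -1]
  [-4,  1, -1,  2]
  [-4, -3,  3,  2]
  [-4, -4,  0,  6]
λ = 4: alg = 4, geom = 2

Step 1 — factor the characteristic polynomial to read off the algebraic multiplicities:
  χ_A(x) = (x - 4)^4

Step 2 — compute geometric multiplicities via the rank-nullity identity g(λ) = n − rank(A − λI):
  rank(A − (4)·I) = 2, so dim ker(A − (4)·I) = n − 2 = 2

Summary:
  λ = 4: algebraic multiplicity = 4, geometric multiplicity = 2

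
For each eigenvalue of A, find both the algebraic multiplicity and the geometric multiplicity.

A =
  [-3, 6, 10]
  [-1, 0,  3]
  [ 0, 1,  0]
λ = -1: alg = 3, geom = 1

Step 1 — factor the characteristic polynomial to read off the algebraic multiplicities:
  χ_A(x) = (x + 1)^3

Step 2 — compute geometric multiplicities via the rank-nullity identity g(λ) = n − rank(A − λI):
  rank(A − (-1)·I) = 2, so dim ker(A − (-1)·I) = n − 2 = 1

Summary:
  λ = -1: algebraic multiplicity = 3, geometric multiplicity = 1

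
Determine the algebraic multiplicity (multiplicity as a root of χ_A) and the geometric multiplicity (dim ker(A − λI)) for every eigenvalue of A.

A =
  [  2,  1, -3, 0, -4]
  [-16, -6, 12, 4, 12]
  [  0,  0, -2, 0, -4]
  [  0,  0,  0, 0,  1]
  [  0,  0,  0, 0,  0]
λ = -2: alg = 3, geom = 2; λ = 0: alg = 2, geom = 1

Step 1 — factor the characteristic polynomial to read off the algebraic multiplicities:
  χ_A(x) = x^2*(x + 2)^3

Step 2 — compute geometric multiplicities via the rank-nullity identity g(λ) = n − rank(A − λI):
  rank(A − (-2)·I) = 3, so dim ker(A − (-2)·I) = n − 3 = 2
  rank(A − (0)·I) = 4, so dim ker(A − (0)·I) = n − 4 = 1

Summary:
  λ = -2: algebraic multiplicity = 3, geometric multiplicity = 2
  λ = 0: algebraic multiplicity = 2, geometric multiplicity = 1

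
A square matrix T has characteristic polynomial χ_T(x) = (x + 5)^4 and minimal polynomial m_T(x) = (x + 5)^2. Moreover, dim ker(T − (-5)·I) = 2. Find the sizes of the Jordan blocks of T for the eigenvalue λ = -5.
Block sizes for λ = -5: [2, 2]

Step 1 — from the characteristic polynomial, algebraic multiplicity of λ = -5 is 4. From dim ker(T − (-5)·I) = 2, there are exactly 2 Jordan blocks for λ = -5.
Step 2 — from the minimal polynomial, the factor (x + 5)^2 tells us the largest block for λ = -5 has size 2.
Step 3 — with total size 4, 2 blocks, and largest block 2, the block sizes (in nonincreasing order) are [2, 2].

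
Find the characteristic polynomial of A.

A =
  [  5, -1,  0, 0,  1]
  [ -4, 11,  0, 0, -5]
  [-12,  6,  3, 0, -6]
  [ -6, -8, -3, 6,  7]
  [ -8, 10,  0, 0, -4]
x^5 - 21*x^4 + 171*x^3 - 675*x^2 + 1296*x - 972

Expanding det(x·I − A) (e.g. by cofactor expansion or by noting that A is similar to its Jordan form J, which has the same characteristic polynomial as A) gives
  χ_A(x) = x^5 - 21*x^4 + 171*x^3 - 675*x^2 + 1296*x - 972
which factors as (x - 6)^2*(x - 3)^3. The eigenvalues (with algebraic multiplicities) are λ = 3 with multiplicity 3, λ = 6 with multiplicity 2.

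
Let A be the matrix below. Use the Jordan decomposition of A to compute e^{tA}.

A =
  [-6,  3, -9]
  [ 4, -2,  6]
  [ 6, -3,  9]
e^{tA} =
  [7 - 6*exp(t), 3*exp(t) - 3, 9 - 9*exp(t)]
  [4*exp(t) - 4, 3 - 2*exp(t), 6*exp(t) - 6]
  [6*exp(t) - 6, 3 - 3*exp(t), 9*exp(t) - 8]

Strategy: write A = P · J · P⁻¹ where J is a Jordan canonical form, so e^{tA} = P · e^{tJ} · P⁻¹, and e^{tJ} can be computed block-by-block.

A has Jordan form
J =
  [0, 0, 0]
  [0, 0, 0]
  [0, 0, 1]
(up to reordering of blocks).

Per-block formulas:
  For a 1×1 block at λ = 1: exp(t · [1]) = [e^(1t)].
  For a 1×1 block at λ = 0: exp(t · [0]) = [e^(0t)].

After assembling e^{tJ} and conjugating by P, we get:

e^{tA} =
  [7 - 6*exp(t), 3*exp(t) - 3, 9 - 9*exp(t)]
  [4*exp(t) - 4, 3 - 2*exp(t), 6*exp(t) - 6]
  [6*exp(t) - 6, 3 - 3*exp(t), 9*exp(t) - 8]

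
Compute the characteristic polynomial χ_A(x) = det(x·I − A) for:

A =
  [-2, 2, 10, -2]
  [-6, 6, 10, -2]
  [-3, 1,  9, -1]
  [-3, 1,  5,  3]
x^4 - 16*x^3 + 96*x^2 - 256*x + 256

Expanding det(x·I − A) (e.g. by cofactor expansion or by noting that A is similar to its Jordan form J, which has the same characteristic polynomial as A) gives
  χ_A(x) = x^4 - 16*x^3 + 96*x^2 - 256*x + 256
which factors as (x - 4)^4. The eigenvalues (with algebraic multiplicities) are λ = 4 with multiplicity 4.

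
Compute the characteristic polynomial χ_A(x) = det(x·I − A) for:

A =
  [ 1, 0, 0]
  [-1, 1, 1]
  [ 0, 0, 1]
x^3 - 3*x^2 + 3*x - 1

Expanding det(x·I − A) (e.g. by cofactor expansion or by noting that A is similar to its Jordan form J, which has the same characteristic polynomial as A) gives
  χ_A(x) = x^3 - 3*x^2 + 3*x - 1
which factors as (x - 1)^3. The eigenvalues (with algebraic multiplicities) are λ = 1 with multiplicity 3.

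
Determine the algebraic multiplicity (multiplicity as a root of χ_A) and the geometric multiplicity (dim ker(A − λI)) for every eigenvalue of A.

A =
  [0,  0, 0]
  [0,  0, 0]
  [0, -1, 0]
λ = 0: alg = 3, geom = 2

Step 1 — factor the characteristic polynomial to read off the algebraic multiplicities:
  χ_A(x) = x^3

Step 2 — compute geometric multiplicities via the rank-nullity identity g(λ) = n − rank(A − λI):
  rank(A − (0)·I) = 1, so dim ker(A − (0)·I) = n − 1 = 2

Summary:
  λ = 0: algebraic multiplicity = 3, geometric multiplicity = 2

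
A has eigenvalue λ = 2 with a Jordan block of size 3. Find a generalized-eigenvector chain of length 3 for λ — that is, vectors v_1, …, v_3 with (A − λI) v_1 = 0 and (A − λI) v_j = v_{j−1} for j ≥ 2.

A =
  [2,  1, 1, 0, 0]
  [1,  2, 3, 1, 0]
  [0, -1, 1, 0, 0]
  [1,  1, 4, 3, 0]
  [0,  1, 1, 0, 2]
A Jordan chain for λ = 2 of length 3:
v_1 = (1, 1, -1, 2, 1)ᵀ
v_2 = (0, 1, 0, 1, 0)ᵀ
v_3 = (1, 0, 0, 0, 0)ᵀ

Let N = A − (2)·I. We want v_3 with N^3 v_3 = 0 but N^2 v_3 ≠ 0; then v_{j-1} := N · v_j for j = 3, …, 2.

Pick v_3 = (1, 0, 0, 0, 0)ᵀ.
Then v_2 = N · v_3 = (0, 1, 0, 1, 0)ᵀ.
Then v_1 = N · v_2 = (1, 1, -1, 2, 1)ᵀ.

Sanity check: (A − (2)·I) v_1 = (0, 0, 0, 0, 0)ᵀ = 0. ✓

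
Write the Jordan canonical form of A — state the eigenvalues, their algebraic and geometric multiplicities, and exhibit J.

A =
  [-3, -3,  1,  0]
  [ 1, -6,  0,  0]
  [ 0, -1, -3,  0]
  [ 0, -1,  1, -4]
J_3(-4) ⊕ J_1(-4)

The characteristic polynomial is
  det(x·I − A) = x^4 + 16*x^3 + 96*x^2 + 256*x + 256 = (x + 4)^4

Eigenvalues and multiplicities (the geometric multiplicity of λ is n − rank(A − λI), which equals the number of Jordan blocks for λ):
  λ = -4: algebraic multiplicity = 4, geometric multiplicity = 2

Determining the block sizes for each eigenvalue:
  λ = -4: with am = 4 and gm = 2, the partition is not yet determined (e.g. several partitions of 4 into 2 parts exist). Let N = A − (-4)·I. Computing rank(N^1) = 2, rank(N^2) = 1, rank(N^3) = 0; the number of blocks of size ≥ j is rank(N^{j−1}) − rank(N^j), giving [2, 1, 1]. So we have 1 block(s) of size 3, 1 block(s) of size 1 → block sizes [3, 1]

Assembling the blocks gives a Jordan form
J =
  [-4,  1,  0,  0]
  [ 0, -4,  1,  0]
  [ 0,  0, -4,  0]
  [ 0,  0,  0, -4]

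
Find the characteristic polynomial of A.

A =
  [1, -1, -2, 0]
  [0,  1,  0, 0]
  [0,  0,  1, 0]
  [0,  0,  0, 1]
x^4 - 4*x^3 + 6*x^2 - 4*x + 1

Expanding det(x·I − A) (e.g. by cofactor expansion or by noting that A is similar to its Jordan form J, which has the same characteristic polynomial as A) gives
  χ_A(x) = x^4 - 4*x^3 + 6*x^2 - 4*x + 1
which factors as (x - 1)^4. The eigenvalues (with algebraic multiplicities) are λ = 1 with multiplicity 4.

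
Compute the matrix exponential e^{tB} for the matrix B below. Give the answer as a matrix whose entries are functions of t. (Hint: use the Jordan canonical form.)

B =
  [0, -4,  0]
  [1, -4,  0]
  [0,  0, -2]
e^{tB} =
  [2*t*exp(-2*t) + exp(-2*t), -4*t*exp(-2*t), 0]
  [t*exp(-2*t), -2*t*exp(-2*t) + exp(-2*t), 0]
  [0, 0, exp(-2*t)]

Strategy: write B = P · J · P⁻¹ where J is a Jordan canonical form, so e^{tB} = P · e^{tJ} · P⁻¹, and e^{tJ} can be computed block-by-block.

B has Jordan form
J =
  [-2,  1,  0]
  [ 0, -2,  0]
  [ 0,  0, -2]
(up to reordering of blocks).

Per-block formulas:
  For a 1×1 block at λ = -2: exp(t · [-2]) = [e^(-2t)].
  For a 2×2 Jordan block J_2(-2): exp(t · J_2(-2)) = e^(-2t)·(I + t·N), where N is the 2×2 nilpotent shift.

After assembling e^{tJ} and conjugating by P, we get:

e^{tB} =
  [2*t*exp(-2*t) + exp(-2*t), -4*t*exp(-2*t), 0]
  [t*exp(-2*t), -2*t*exp(-2*t) + exp(-2*t), 0]
  [0, 0, exp(-2*t)]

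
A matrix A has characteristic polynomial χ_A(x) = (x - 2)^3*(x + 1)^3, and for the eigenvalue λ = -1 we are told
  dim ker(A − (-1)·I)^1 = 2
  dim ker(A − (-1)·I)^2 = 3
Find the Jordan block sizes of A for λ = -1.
Block sizes for λ = -1: [2, 1]

From the dimensions of kernels of powers, the number of Jordan blocks of size at least j is d_j − d_{j−1} where d_j = dim ker(N^j) (with d_0 = 0). Computing the differences gives [2, 1].
The number of blocks of size exactly k is (#blocks of size ≥ k) − (#blocks of size ≥ k + 1), so the partition is: 1 block(s) of size 1, 1 block(s) of size 2.
In nonincreasing order the block sizes are [2, 1].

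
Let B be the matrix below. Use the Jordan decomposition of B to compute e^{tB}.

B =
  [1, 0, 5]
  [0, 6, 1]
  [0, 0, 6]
e^{tB} =
  [exp(t), 0, exp(6*t) - exp(t)]
  [0, exp(6*t), t*exp(6*t)]
  [0, 0, exp(6*t)]

Strategy: write B = P · J · P⁻¹ where J is a Jordan canonical form, so e^{tB} = P · e^{tJ} · P⁻¹, and e^{tJ} can be computed block-by-block.

B has Jordan form
J =
  [1, 0, 0]
  [0, 6, 1]
  [0, 0, 6]
(up to reordering of blocks).

Per-block formulas:
  For a 1×1 block at λ = 1: exp(t · [1]) = [e^(1t)].
  For a 2×2 Jordan block J_2(6): exp(t · J_2(6)) = e^(6t)·(I + t·N), where N is the 2×2 nilpotent shift.

After assembling e^{tJ} and conjugating by P, we get:

e^{tB} =
  [exp(t), 0, exp(6*t) - exp(t)]
  [0, exp(6*t), t*exp(6*t)]
  [0, 0, exp(6*t)]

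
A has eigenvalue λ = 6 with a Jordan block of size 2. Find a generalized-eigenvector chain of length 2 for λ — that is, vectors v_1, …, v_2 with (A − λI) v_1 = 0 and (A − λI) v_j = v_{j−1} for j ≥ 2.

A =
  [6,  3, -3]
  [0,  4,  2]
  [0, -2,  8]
A Jordan chain for λ = 6 of length 2:
v_1 = (3, -2, -2)ᵀ
v_2 = (0, 1, 0)ᵀ

Let N = A − (6)·I. We want v_2 with N^2 v_2 = 0 but N^1 v_2 ≠ 0; then v_{j-1} := N · v_j for j = 2, …, 2.

Pick v_2 = (0, 1, 0)ᵀ.
Then v_1 = N · v_2 = (3, -2, -2)ᵀ.

Sanity check: (A − (6)·I) v_1 = (0, 0, 0)ᵀ = 0. ✓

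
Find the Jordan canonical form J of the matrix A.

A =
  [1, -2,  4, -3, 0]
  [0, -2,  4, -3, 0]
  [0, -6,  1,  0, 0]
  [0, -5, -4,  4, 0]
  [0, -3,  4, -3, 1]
J_3(1) ⊕ J_1(1) ⊕ J_1(1)

The characteristic polynomial is
  det(x·I − A) = x^5 - 5*x^4 + 10*x^3 - 10*x^2 + 5*x - 1 = (x - 1)^5

Eigenvalues and multiplicities (the geometric multiplicity of λ is n − rank(A − λI), which equals the number of Jordan blocks for λ):
  λ = 1: algebraic multiplicity = 5, geometric multiplicity = 3

Determining the block sizes for each eigenvalue:
  λ = 1: with am = 5 and gm = 3, the partition is not yet determined (e.g. several partitions of 5 into 3 parts exist). Let N = A − (1)·I. Computing rank(N^1) = 2, rank(N^2) = 1, rank(N^3) = 0; the number of blocks of size ≥ j is rank(N^{j−1}) − rank(N^j), giving [3, 1, 1]. So we have 1 block(s) of size 3, 2 block(s) of size 1 → block sizes [3, 1, 1]

Assembling the blocks gives a Jordan form
J =
  [1, 1, 0, 0, 0]
  [0, 1, 1, 0, 0]
  [0, 0, 1, 0, 0]
  [0, 0, 0, 1, 0]
  [0, 0, 0, 0, 1]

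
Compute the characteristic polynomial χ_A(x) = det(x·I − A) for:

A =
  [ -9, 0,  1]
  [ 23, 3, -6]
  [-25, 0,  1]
x^3 + 5*x^2 - 8*x - 48

Expanding det(x·I − A) (e.g. by cofactor expansion or by noting that A is similar to its Jordan form J, which has the same characteristic polynomial as A) gives
  χ_A(x) = x^3 + 5*x^2 - 8*x - 48
which factors as (x - 3)*(x + 4)^2. The eigenvalues (with algebraic multiplicities) are λ = -4 with multiplicity 2, λ = 3 with multiplicity 1.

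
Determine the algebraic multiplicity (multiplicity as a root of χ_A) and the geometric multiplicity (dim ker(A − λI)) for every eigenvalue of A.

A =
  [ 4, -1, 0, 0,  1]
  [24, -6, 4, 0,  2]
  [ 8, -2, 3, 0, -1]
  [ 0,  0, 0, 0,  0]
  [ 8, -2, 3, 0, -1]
λ = 0: alg = 5, geom = 3

Step 1 — factor the characteristic polynomial to read off the algebraic multiplicities:
  χ_A(x) = x^5

Step 2 — compute geometric multiplicities via the rank-nullity identity g(λ) = n − rank(A − λI):
  rank(A − (0)·I) = 2, so dim ker(A − (0)·I) = n − 2 = 3

Summary:
  λ = 0: algebraic multiplicity = 5, geometric multiplicity = 3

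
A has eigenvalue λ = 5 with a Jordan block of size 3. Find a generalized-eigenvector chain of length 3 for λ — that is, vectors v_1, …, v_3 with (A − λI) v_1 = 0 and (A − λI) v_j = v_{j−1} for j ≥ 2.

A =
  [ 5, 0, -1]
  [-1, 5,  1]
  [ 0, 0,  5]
A Jordan chain for λ = 5 of length 3:
v_1 = (0, 1, 0)ᵀ
v_2 = (-1, 1, 0)ᵀ
v_3 = (0, 0, 1)ᵀ

Let N = A − (5)·I. We want v_3 with N^3 v_3 = 0 but N^2 v_3 ≠ 0; then v_{j-1} := N · v_j for j = 3, …, 2.

Pick v_3 = (0, 0, 1)ᵀ.
Then v_2 = N · v_3 = (-1, 1, 0)ᵀ.
Then v_1 = N · v_2 = (0, 1, 0)ᵀ.

Sanity check: (A − (5)·I) v_1 = (0, 0, 0)ᵀ = 0. ✓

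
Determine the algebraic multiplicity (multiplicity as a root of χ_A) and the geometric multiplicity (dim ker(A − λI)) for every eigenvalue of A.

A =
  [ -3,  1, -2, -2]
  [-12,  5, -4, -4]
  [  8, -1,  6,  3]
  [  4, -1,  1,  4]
λ = 3: alg = 4, geom = 2

Step 1 — factor the characteristic polynomial to read off the algebraic multiplicities:
  χ_A(x) = (x - 3)^4

Step 2 — compute geometric multiplicities via the rank-nullity identity g(λ) = n − rank(A − λI):
  rank(A − (3)·I) = 2, so dim ker(A − (3)·I) = n − 2 = 2

Summary:
  λ = 3: algebraic multiplicity = 4, geometric multiplicity = 2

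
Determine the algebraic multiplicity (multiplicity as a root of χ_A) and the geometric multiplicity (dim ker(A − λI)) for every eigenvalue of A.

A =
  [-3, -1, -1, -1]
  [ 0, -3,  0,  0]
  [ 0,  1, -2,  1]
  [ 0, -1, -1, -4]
λ = -3: alg = 4, geom = 3

Step 1 — factor the characteristic polynomial to read off the algebraic multiplicities:
  χ_A(x) = (x + 3)^4

Step 2 — compute geometric multiplicities via the rank-nullity identity g(λ) = n − rank(A − λI):
  rank(A − (-3)·I) = 1, so dim ker(A − (-3)·I) = n − 1 = 3

Summary:
  λ = -3: algebraic multiplicity = 4, geometric multiplicity = 3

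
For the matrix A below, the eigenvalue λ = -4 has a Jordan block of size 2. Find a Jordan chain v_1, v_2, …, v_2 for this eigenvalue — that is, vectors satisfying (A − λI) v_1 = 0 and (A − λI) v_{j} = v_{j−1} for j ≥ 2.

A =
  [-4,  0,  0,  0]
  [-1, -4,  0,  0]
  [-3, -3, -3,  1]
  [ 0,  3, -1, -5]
A Jordan chain for λ = -4 of length 2:
v_1 = (0, -1, -3, 0)ᵀ
v_2 = (1, 0, 0, 0)ᵀ

Let N = A − (-4)·I. We want v_2 with N^2 v_2 = 0 but N^1 v_2 ≠ 0; then v_{j-1} := N · v_j for j = 2, …, 2.

Pick v_2 = (1, 0, 0, 0)ᵀ.
Then v_1 = N · v_2 = (0, -1, -3, 0)ᵀ.

Sanity check: (A − (-4)·I) v_1 = (0, 0, 0, 0)ᵀ = 0. ✓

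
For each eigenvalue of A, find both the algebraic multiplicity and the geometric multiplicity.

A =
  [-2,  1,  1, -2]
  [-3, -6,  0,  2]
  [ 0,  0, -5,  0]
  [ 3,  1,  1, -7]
λ = -5: alg = 4, geom = 2

Step 1 — factor the characteristic polynomial to read off the algebraic multiplicities:
  χ_A(x) = (x + 5)^4

Step 2 — compute geometric multiplicities via the rank-nullity identity g(λ) = n − rank(A − λI):
  rank(A − (-5)·I) = 2, so dim ker(A − (-5)·I) = n − 2 = 2

Summary:
  λ = -5: algebraic multiplicity = 4, geometric multiplicity = 2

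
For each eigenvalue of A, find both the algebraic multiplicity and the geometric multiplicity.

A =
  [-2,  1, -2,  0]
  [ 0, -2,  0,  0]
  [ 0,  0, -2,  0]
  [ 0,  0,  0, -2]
λ = -2: alg = 4, geom = 3

Step 1 — factor the characteristic polynomial to read off the algebraic multiplicities:
  χ_A(x) = (x + 2)^4

Step 2 — compute geometric multiplicities via the rank-nullity identity g(λ) = n − rank(A − λI):
  rank(A − (-2)·I) = 1, so dim ker(A − (-2)·I) = n − 1 = 3

Summary:
  λ = -2: algebraic multiplicity = 4, geometric multiplicity = 3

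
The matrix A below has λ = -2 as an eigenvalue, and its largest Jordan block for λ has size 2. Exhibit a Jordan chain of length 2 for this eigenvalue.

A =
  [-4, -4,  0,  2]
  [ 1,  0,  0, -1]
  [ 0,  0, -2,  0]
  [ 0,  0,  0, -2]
A Jordan chain for λ = -2 of length 2:
v_1 = (-2, 1, 0, 0)ᵀ
v_2 = (1, 0, 0, 0)ᵀ

Let N = A − (-2)·I. We want v_2 with N^2 v_2 = 0 but N^1 v_2 ≠ 0; then v_{j-1} := N · v_j for j = 2, …, 2.

Pick v_2 = (1, 0, 0, 0)ᵀ.
Then v_1 = N · v_2 = (-2, 1, 0, 0)ᵀ.

Sanity check: (A − (-2)·I) v_1 = (0, 0, 0, 0)ᵀ = 0. ✓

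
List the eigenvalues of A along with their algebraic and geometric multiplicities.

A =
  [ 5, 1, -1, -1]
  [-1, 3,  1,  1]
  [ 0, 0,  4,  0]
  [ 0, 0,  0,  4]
λ = 4: alg = 4, geom = 3

Step 1 — factor the characteristic polynomial to read off the algebraic multiplicities:
  χ_A(x) = (x - 4)^4

Step 2 — compute geometric multiplicities via the rank-nullity identity g(λ) = n − rank(A − λI):
  rank(A − (4)·I) = 1, so dim ker(A − (4)·I) = n − 1 = 3

Summary:
  λ = 4: algebraic multiplicity = 4, geometric multiplicity = 3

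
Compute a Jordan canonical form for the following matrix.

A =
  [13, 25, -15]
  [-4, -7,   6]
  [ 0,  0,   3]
J_2(3) ⊕ J_1(3)

The characteristic polynomial is
  det(x·I − A) = x^3 - 9*x^2 + 27*x - 27 = (x - 3)^3

Eigenvalues and multiplicities (the geometric multiplicity of λ is n − rank(A − λI), which equals the number of Jordan blocks for λ):
  λ = 3: algebraic multiplicity = 3, geometric multiplicity = 2

Determining the block sizes for each eigenvalue:
  λ = 3: 2 blocks summing to 3 forces exactly one block of size 2 and the rest size 1 → block sizes [2, 1]

Assembling the blocks gives a Jordan form
J =
  [3, 1, 0]
  [0, 3, 0]
  [0, 0, 3]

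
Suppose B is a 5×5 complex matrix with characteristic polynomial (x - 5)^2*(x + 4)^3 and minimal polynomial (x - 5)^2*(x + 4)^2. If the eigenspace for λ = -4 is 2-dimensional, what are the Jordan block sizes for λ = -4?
Block sizes for λ = -4: [2, 1]

Step 1 — from the characteristic polynomial, algebraic multiplicity of λ = -4 is 3. From dim ker(B − (-4)·I) = 2, there are exactly 2 Jordan blocks for λ = -4.
Step 2 — from the minimal polynomial, the factor (x + 4)^2 tells us the largest block for λ = -4 has size 2.
Step 3 — with total size 3, 2 blocks, and largest block 2, the block sizes (in nonincreasing order) are [2, 1].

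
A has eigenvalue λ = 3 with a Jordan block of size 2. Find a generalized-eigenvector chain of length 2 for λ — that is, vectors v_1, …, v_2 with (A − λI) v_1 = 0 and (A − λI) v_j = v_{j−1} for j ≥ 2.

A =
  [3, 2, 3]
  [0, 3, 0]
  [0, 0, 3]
A Jordan chain for λ = 3 of length 2:
v_1 = (2, 0, 0)ᵀ
v_2 = (0, 1, 0)ᵀ

Let N = A − (3)·I. We want v_2 with N^2 v_2 = 0 but N^1 v_2 ≠ 0; then v_{j-1} := N · v_j for j = 2, …, 2.

Pick v_2 = (0, 1, 0)ᵀ.
Then v_1 = N · v_2 = (2, 0, 0)ᵀ.

Sanity check: (A − (3)·I) v_1 = (0, 0, 0)ᵀ = 0. ✓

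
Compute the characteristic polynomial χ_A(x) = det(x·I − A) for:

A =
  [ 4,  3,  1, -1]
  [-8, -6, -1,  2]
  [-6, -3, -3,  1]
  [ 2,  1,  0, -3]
x^4 + 8*x^3 + 24*x^2 + 32*x + 16

Expanding det(x·I − A) (e.g. by cofactor expansion or by noting that A is similar to its Jordan form J, which has the same characteristic polynomial as A) gives
  χ_A(x) = x^4 + 8*x^3 + 24*x^2 + 32*x + 16
which factors as (x + 2)^4. The eigenvalues (with algebraic multiplicities) are λ = -2 with multiplicity 4.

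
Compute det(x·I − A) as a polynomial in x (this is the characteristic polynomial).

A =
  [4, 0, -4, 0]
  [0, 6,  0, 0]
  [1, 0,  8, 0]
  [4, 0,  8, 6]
x^4 - 24*x^3 + 216*x^2 - 864*x + 1296

Expanding det(x·I − A) (e.g. by cofactor expansion or by noting that A is similar to its Jordan form J, which has the same characteristic polynomial as A) gives
  χ_A(x) = x^4 - 24*x^3 + 216*x^2 - 864*x + 1296
which factors as (x - 6)^4. The eigenvalues (with algebraic multiplicities) are λ = 6 with multiplicity 4.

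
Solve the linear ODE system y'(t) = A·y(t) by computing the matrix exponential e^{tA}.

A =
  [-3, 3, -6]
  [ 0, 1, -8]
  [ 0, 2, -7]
e^{tA} =
  [exp(-3*t), 3*t*exp(-3*t), -6*t*exp(-3*t)]
  [0, 4*t*exp(-3*t) + exp(-3*t), -8*t*exp(-3*t)]
  [0, 2*t*exp(-3*t), -4*t*exp(-3*t) + exp(-3*t)]

Strategy: write A = P · J · P⁻¹ where J is a Jordan canonical form, so e^{tA} = P · e^{tJ} · P⁻¹, and e^{tJ} can be computed block-by-block.

A has Jordan form
J =
  [-3,  1,  0]
  [ 0, -3,  0]
  [ 0,  0, -3]
(up to reordering of blocks).

Per-block formulas:
  For a 2×2 Jordan block J_2(-3): exp(t · J_2(-3)) = e^(-3t)·(I + t·N), where N is the 2×2 nilpotent shift.
  For a 1×1 block at λ = -3: exp(t · [-3]) = [e^(-3t)].

After assembling e^{tJ} and conjugating by P, we get:

e^{tA} =
  [exp(-3*t), 3*t*exp(-3*t), -6*t*exp(-3*t)]
  [0, 4*t*exp(-3*t) + exp(-3*t), -8*t*exp(-3*t)]
  [0, 2*t*exp(-3*t), -4*t*exp(-3*t) + exp(-3*t)]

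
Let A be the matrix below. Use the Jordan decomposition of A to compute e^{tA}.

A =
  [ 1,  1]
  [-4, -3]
e^{tA} =
  [2*t*exp(-t) + exp(-t), t*exp(-t)]
  [-4*t*exp(-t), -2*t*exp(-t) + exp(-t)]

Strategy: write A = P · J · P⁻¹ where J is a Jordan canonical form, so e^{tA} = P · e^{tJ} · P⁻¹, and e^{tJ} can be computed block-by-block.

A has Jordan form
J =
  [-1,  1]
  [ 0, -1]
(up to reordering of blocks).

Per-block formulas:
  For a 2×2 Jordan block J_2(-1): exp(t · J_2(-1)) = e^(-1t)·(I + t·N), where N is the 2×2 nilpotent shift.

After assembling e^{tJ} and conjugating by P, we get:

e^{tA} =
  [2*t*exp(-t) + exp(-t), t*exp(-t)]
  [-4*t*exp(-t), -2*t*exp(-t) + exp(-t)]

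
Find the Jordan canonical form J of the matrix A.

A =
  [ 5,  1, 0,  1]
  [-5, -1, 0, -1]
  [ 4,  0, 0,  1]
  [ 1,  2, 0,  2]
J_2(0) ⊕ J_2(3)

The characteristic polynomial is
  det(x·I − A) = x^4 - 6*x^3 + 9*x^2 = x^2*(x - 3)^2

Eigenvalues and multiplicities (the geometric multiplicity of λ is n − rank(A − λI), which equals the number of Jordan blocks for λ):
  λ = 0: algebraic multiplicity = 2, geometric multiplicity = 1
  λ = 3: algebraic multiplicity = 2, geometric multiplicity = 1

Determining the block sizes for each eigenvalue:
  λ = 0: one block (gm = 1), so the single block has size am = 2 → block sizes [2]
  λ = 3: one block (gm = 1), so the single block has size am = 2 → block sizes [2]

Assembling the blocks gives a Jordan form
J =
  [0, 1, 0, 0]
  [0, 0, 0, 0]
  [0, 0, 3, 1]
  [0, 0, 0, 3]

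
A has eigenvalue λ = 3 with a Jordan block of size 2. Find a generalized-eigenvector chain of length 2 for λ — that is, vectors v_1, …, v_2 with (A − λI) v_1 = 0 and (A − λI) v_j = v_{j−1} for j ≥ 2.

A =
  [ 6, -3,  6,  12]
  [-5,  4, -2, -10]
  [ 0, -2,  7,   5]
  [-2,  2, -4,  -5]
A Jordan chain for λ = 3 of length 2:
v_1 = (3, -5, 0, -2)ᵀ
v_2 = (1, 0, 0, 0)ᵀ

Let N = A − (3)·I. We want v_2 with N^2 v_2 = 0 but N^1 v_2 ≠ 0; then v_{j-1} := N · v_j for j = 2, …, 2.

Pick v_2 = (1, 0, 0, 0)ᵀ.
Then v_1 = N · v_2 = (3, -5, 0, -2)ᵀ.

Sanity check: (A − (3)·I) v_1 = (0, 0, 0, 0)ᵀ = 0. ✓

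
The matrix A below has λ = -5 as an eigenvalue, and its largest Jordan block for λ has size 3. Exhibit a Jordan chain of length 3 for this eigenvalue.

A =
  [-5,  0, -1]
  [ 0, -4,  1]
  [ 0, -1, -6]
A Jordan chain for λ = -5 of length 3:
v_1 = (1, 0, 0)ᵀ
v_2 = (0, 1, -1)ᵀ
v_3 = (0, 1, 0)ᵀ

Let N = A − (-5)·I. We want v_3 with N^3 v_3 = 0 but N^2 v_3 ≠ 0; then v_{j-1} := N · v_j for j = 3, …, 2.

Pick v_3 = (0, 1, 0)ᵀ.
Then v_2 = N · v_3 = (0, 1, -1)ᵀ.
Then v_1 = N · v_2 = (1, 0, 0)ᵀ.

Sanity check: (A − (-5)·I) v_1 = (0, 0, 0)ᵀ = 0. ✓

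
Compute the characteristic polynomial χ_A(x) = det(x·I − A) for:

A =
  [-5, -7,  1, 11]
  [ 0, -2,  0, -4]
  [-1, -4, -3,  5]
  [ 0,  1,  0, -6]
x^4 + 16*x^3 + 96*x^2 + 256*x + 256

Expanding det(x·I − A) (e.g. by cofactor expansion or by noting that A is similar to its Jordan form J, which has the same characteristic polynomial as A) gives
  χ_A(x) = x^4 + 16*x^3 + 96*x^2 + 256*x + 256
which factors as (x + 4)^4. The eigenvalues (with algebraic multiplicities) are λ = -4 with multiplicity 4.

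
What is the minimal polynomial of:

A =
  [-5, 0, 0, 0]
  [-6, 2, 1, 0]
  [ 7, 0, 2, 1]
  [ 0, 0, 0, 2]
x^4 - x^3 - 18*x^2 + 52*x - 40

The characteristic polynomial is χ_A(x) = (x - 2)^3*(x + 5), so the eigenvalues are known. The minimal polynomial is
  m_A(x) = Π_λ (x − λ)^{k_λ}
where k_λ is the size of the *largest* Jordan block for λ (equivalently, the smallest k with (A − λI)^k v = 0 for every generalised eigenvector v of λ).

  λ = -5: largest Jordan block has size 1, contributing (x + 5)
  λ = 2: largest Jordan block has size 3, contributing (x − 2)^3

So m_A(x) = (x - 2)^3*(x + 5) = x^4 - x^3 - 18*x^2 + 52*x - 40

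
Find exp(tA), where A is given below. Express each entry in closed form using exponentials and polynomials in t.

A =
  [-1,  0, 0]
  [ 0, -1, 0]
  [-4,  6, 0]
e^{tA} =
  [exp(-t), 0, 0]
  [0, exp(-t), 0]
  [-4 + 4*exp(-t), 6 - 6*exp(-t), 1]

Strategy: write A = P · J · P⁻¹ where J is a Jordan canonical form, so e^{tA} = P · e^{tJ} · P⁻¹, and e^{tJ} can be computed block-by-block.

A has Jordan form
J =
  [-1,  0, 0]
  [ 0, -1, 0]
  [ 0,  0, 0]
(up to reordering of blocks).

Per-block formulas:
  For a 1×1 block at λ = 0: exp(t · [0]) = [e^(0t)].
  For a 1×1 block at λ = -1: exp(t · [-1]) = [e^(-1t)].

After assembling e^{tJ} and conjugating by P, we get:

e^{tA} =
  [exp(-t), 0, 0]
  [0, exp(-t), 0]
  [-4 + 4*exp(-t), 6 - 6*exp(-t), 1]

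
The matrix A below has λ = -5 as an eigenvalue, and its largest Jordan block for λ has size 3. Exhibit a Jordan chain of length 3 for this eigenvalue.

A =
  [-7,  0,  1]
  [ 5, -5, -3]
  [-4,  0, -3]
A Jordan chain for λ = -5 of length 3:
v_1 = (0, 2, 0)ᵀ
v_2 = (-2, 5, -4)ᵀ
v_3 = (1, 0, 0)ᵀ

Let N = A − (-5)·I. We want v_3 with N^3 v_3 = 0 but N^2 v_3 ≠ 0; then v_{j-1} := N · v_j for j = 3, …, 2.

Pick v_3 = (1, 0, 0)ᵀ.
Then v_2 = N · v_3 = (-2, 5, -4)ᵀ.
Then v_1 = N · v_2 = (0, 2, 0)ᵀ.

Sanity check: (A − (-5)·I) v_1 = (0, 0, 0)ᵀ = 0. ✓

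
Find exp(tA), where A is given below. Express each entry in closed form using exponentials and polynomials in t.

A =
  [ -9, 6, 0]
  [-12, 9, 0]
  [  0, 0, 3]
e^{tA} =
  [-exp(3*t) + 2*exp(-3*t), exp(3*t) - exp(-3*t), 0]
  [-2*exp(3*t) + 2*exp(-3*t), 2*exp(3*t) - exp(-3*t), 0]
  [0, 0, exp(3*t)]

Strategy: write A = P · J · P⁻¹ where J is a Jordan canonical form, so e^{tA} = P · e^{tJ} · P⁻¹, and e^{tJ} can be computed block-by-block.

A has Jordan form
J =
  [-3, 0, 0]
  [ 0, 3, 0]
  [ 0, 0, 3]
(up to reordering of blocks).

Per-block formulas:
  For a 1×1 block at λ = 3: exp(t · [3]) = [e^(3t)].
  For a 1×1 block at λ = -3: exp(t · [-3]) = [e^(-3t)].

After assembling e^{tJ} and conjugating by P, we get:

e^{tA} =
  [-exp(3*t) + 2*exp(-3*t), exp(3*t) - exp(-3*t), 0]
  [-2*exp(3*t) + 2*exp(-3*t), 2*exp(3*t) - exp(-3*t), 0]
  [0, 0, exp(3*t)]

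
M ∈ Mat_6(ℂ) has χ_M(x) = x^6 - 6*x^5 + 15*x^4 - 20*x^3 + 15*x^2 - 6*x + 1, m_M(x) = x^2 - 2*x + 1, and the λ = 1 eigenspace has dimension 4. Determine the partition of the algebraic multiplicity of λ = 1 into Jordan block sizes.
Block sizes for λ = 1: [2, 2, 1, 1]

Step 1 — from the characteristic polynomial, algebraic multiplicity of λ = 1 is 6. From dim ker(M − (1)·I) = 4, there are exactly 4 Jordan blocks for λ = 1.
Step 2 — from the minimal polynomial, the factor (x − 1)^2 tells us the largest block for λ = 1 has size 2.
Step 3 — with total size 6, 4 blocks, and largest block 2, the block sizes (in nonincreasing order) are [2, 2, 1, 1].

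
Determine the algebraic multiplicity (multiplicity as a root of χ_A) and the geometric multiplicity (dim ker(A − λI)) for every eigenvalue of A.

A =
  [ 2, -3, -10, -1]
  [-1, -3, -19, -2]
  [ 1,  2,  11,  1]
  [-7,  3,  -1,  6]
λ = 2: alg = 2, geom = 1; λ = 6: alg = 2, geom = 1

Step 1 — factor the characteristic polynomial to read off the algebraic multiplicities:
  χ_A(x) = (x - 6)^2*(x - 2)^2

Step 2 — compute geometric multiplicities via the rank-nullity identity g(λ) = n − rank(A − λI):
  rank(A − (2)·I) = 3, so dim ker(A − (2)·I) = n − 3 = 1
  rank(A − (6)·I) = 3, so dim ker(A − (6)·I) = n − 3 = 1

Summary:
  λ = 2: algebraic multiplicity = 2, geometric multiplicity = 1
  λ = 6: algebraic multiplicity = 2, geometric multiplicity = 1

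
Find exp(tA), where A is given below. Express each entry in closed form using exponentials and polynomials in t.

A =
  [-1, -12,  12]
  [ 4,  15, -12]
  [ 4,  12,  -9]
e^{tA} =
  [exp(-t), -3*exp(3*t) + 3*exp(-t), 3*exp(3*t) - 3*exp(-t)]
  [exp(3*t) - exp(-t), 4*exp(3*t) - 3*exp(-t), -3*exp(3*t) + 3*exp(-t)]
  [exp(3*t) - exp(-t), 3*exp(3*t) - 3*exp(-t), -2*exp(3*t) + 3*exp(-t)]

Strategy: write A = P · J · P⁻¹ where J is a Jordan canonical form, so e^{tA} = P · e^{tJ} · P⁻¹, and e^{tJ} can be computed block-by-block.

A has Jordan form
J =
  [-1, 0, 0]
  [ 0, 3, 0]
  [ 0, 0, 3]
(up to reordering of blocks).

Per-block formulas:
  For a 1×1 block at λ = -1: exp(t · [-1]) = [e^(-1t)].
  For a 1×1 block at λ = 3: exp(t · [3]) = [e^(3t)].

After assembling e^{tJ} and conjugating by P, we get:

e^{tA} =
  [exp(-t), -3*exp(3*t) + 3*exp(-t), 3*exp(3*t) - 3*exp(-t)]
  [exp(3*t) - exp(-t), 4*exp(3*t) - 3*exp(-t), -3*exp(3*t) + 3*exp(-t)]
  [exp(3*t) - exp(-t), 3*exp(3*t) - 3*exp(-t), -2*exp(3*t) + 3*exp(-t)]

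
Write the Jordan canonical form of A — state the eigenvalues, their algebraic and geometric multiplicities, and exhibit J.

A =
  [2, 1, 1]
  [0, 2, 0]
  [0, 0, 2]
J_2(2) ⊕ J_1(2)

The characteristic polynomial is
  det(x·I − A) = x^3 - 6*x^2 + 12*x - 8 = (x - 2)^3

Eigenvalues and multiplicities (the geometric multiplicity of λ is n − rank(A − λI), which equals the number of Jordan blocks for λ):
  λ = 2: algebraic multiplicity = 3, geometric multiplicity = 2

Determining the block sizes for each eigenvalue:
  λ = 2: 2 blocks summing to 3 forces exactly one block of size 2 and the rest size 1 → block sizes [2, 1]

Assembling the blocks gives a Jordan form
J =
  [2, 1, 0]
  [0, 2, 0]
  [0, 0, 2]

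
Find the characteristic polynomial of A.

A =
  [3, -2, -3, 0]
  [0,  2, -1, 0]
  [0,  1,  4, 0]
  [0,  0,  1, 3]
x^4 - 12*x^3 + 54*x^2 - 108*x + 81

Expanding det(x·I − A) (e.g. by cofactor expansion or by noting that A is similar to its Jordan form J, which has the same characteristic polynomial as A) gives
  χ_A(x) = x^4 - 12*x^3 + 54*x^2 - 108*x + 81
which factors as (x - 3)^4. The eigenvalues (with algebraic multiplicities) are λ = 3 with multiplicity 4.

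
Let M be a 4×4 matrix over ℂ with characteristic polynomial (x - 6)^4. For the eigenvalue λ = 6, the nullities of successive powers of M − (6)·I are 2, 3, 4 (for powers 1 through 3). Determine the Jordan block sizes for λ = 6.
Block sizes for λ = 6: [3, 1]

From the dimensions of kernels of powers, the number of Jordan blocks of size at least j is d_j − d_{j−1} where d_j = dim ker(N^j) (with d_0 = 0). Computing the differences gives [2, 1, 1].
The number of blocks of size exactly k is (#blocks of size ≥ k) − (#blocks of size ≥ k + 1), so the partition is: 1 block(s) of size 1, 1 block(s) of size 3.
In nonincreasing order the block sizes are [3, 1].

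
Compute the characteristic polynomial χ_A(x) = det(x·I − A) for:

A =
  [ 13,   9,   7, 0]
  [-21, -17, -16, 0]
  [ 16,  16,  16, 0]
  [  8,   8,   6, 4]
x^4 - 16*x^3 + 96*x^2 - 256*x + 256

Expanding det(x·I − A) (e.g. by cofactor expansion or by noting that A is similar to its Jordan form J, which has the same characteristic polynomial as A) gives
  χ_A(x) = x^4 - 16*x^3 + 96*x^2 - 256*x + 256
which factors as (x - 4)^4. The eigenvalues (with algebraic multiplicities) are λ = 4 with multiplicity 4.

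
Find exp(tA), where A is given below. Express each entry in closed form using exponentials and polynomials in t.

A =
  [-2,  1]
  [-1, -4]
e^{tA} =
  [t*exp(-3*t) + exp(-3*t), t*exp(-3*t)]
  [-t*exp(-3*t), -t*exp(-3*t) + exp(-3*t)]

Strategy: write A = P · J · P⁻¹ where J is a Jordan canonical form, so e^{tA} = P · e^{tJ} · P⁻¹, and e^{tJ} can be computed block-by-block.

A has Jordan form
J =
  [-3,  1]
  [ 0, -3]
(up to reordering of blocks).

Per-block formulas:
  For a 2×2 Jordan block J_2(-3): exp(t · J_2(-3)) = e^(-3t)·(I + t·N), where N is the 2×2 nilpotent shift.

After assembling e^{tJ} and conjugating by P, we get:

e^{tA} =
  [t*exp(-3*t) + exp(-3*t), t*exp(-3*t)]
  [-t*exp(-3*t), -t*exp(-3*t) + exp(-3*t)]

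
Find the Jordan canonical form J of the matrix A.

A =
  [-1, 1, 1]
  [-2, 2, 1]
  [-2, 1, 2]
J_2(1) ⊕ J_1(1)

The characteristic polynomial is
  det(x·I − A) = x^3 - 3*x^2 + 3*x - 1 = (x - 1)^3

Eigenvalues and multiplicities (the geometric multiplicity of λ is n − rank(A − λI), which equals the number of Jordan blocks for λ):
  λ = 1: algebraic multiplicity = 3, geometric multiplicity = 2

Determining the block sizes for each eigenvalue:
  λ = 1: 2 blocks summing to 3 forces exactly one block of size 2 and the rest size 1 → block sizes [2, 1]

Assembling the blocks gives a Jordan form
J =
  [1, 1, 0]
  [0, 1, 0]
  [0, 0, 1]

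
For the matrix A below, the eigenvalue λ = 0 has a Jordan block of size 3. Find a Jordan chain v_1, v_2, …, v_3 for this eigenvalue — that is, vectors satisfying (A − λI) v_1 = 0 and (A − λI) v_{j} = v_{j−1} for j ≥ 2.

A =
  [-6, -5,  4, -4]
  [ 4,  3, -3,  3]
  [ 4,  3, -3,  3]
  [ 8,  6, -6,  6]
A Jordan chain for λ = 0 of length 3:
v_1 = (3, -2, -2, -4)ᵀ
v_2 = (-5, 3, 3, 6)ᵀ
v_3 = (0, 1, 0, 0)ᵀ

Let N = A − (0)·I. We want v_3 with N^3 v_3 = 0 but N^2 v_3 ≠ 0; then v_{j-1} := N · v_j for j = 3, …, 2.

Pick v_3 = (0, 1, 0, 0)ᵀ.
Then v_2 = N · v_3 = (-5, 3, 3, 6)ᵀ.
Then v_1 = N · v_2 = (3, -2, -2, -4)ᵀ.

Sanity check: (A − (0)·I) v_1 = (0, 0, 0, 0)ᵀ = 0. ✓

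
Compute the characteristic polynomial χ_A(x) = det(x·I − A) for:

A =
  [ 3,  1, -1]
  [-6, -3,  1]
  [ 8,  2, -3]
x^3 + 3*x^2 + 3*x + 1

Expanding det(x·I − A) (e.g. by cofactor expansion or by noting that A is similar to its Jordan form J, which has the same characteristic polynomial as A) gives
  χ_A(x) = x^3 + 3*x^2 + 3*x + 1
which factors as (x + 1)^3. The eigenvalues (with algebraic multiplicities) are λ = -1 with multiplicity 3.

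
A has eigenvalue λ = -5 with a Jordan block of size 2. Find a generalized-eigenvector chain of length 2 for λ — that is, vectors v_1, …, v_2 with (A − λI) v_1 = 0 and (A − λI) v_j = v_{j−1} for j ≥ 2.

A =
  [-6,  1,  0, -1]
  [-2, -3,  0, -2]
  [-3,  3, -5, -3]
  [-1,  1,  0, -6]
A Jordan chain for λ = -5 of length 2:
v_1 = (-1, -2, -3, -1)ᵀ
v_2 = (1, 0, 0, 0)ᵀ

Let N = A − (-5)·I. We want v_2 with N^2 v_2 = 0 but N^1 v_2 ≠ 0; then v_{j-1} := N · v_j for j = 2, …, 2.

Pick v_2 = (1, 0, 0, 0)ᵀ.
Then v_1 = N · v_2 = (-1, -2, -3, -1)ᵀ.

Sanity check: (A − (-5)·I) v_1 = (0, 0, 0, 0)ᵀ = 0. ✓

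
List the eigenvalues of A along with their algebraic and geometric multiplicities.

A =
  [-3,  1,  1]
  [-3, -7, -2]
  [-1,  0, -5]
λ = -5: alg = 3, geom = 1

Step 1 — factor the characteristic polynomial to read off the algebraic multiplicities:
  χ_A(x) = (x + 5)^3

Step 2 — compute geometric multiplicities via the rank-nullity identity g(λ) = n − rank(A − λI):
  rank(A − (-5)·I) = 2, so dim ker(A − (-5)·I) = n − 2 = 1

Summary:
  λ = -5: algebraic multiplicity = 3, geometric multiplicity = 1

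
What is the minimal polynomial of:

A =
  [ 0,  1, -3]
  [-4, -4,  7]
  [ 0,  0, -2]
x^3 + 6*x^2 + 12*x + 8

The characteristic polynomial is χ_A(x) = (x + 2)^3, so the eigenvalues are known. The minimal polynomial is
  m_A(x) = Π_λ (x − λ)^{k_λ}
where k_λ is the size of the *largest* Jordan block for λ (equivalently, the smallest k with (A − λI)^k v = 0 for every generalised eigenvector v of λ).

  λ = -2: largest Jordan block has size 3, contributing (x + 2)^3

So m_A(x) = (x + 2)^3 = x^3 + 6*x^2 + 12*x + 8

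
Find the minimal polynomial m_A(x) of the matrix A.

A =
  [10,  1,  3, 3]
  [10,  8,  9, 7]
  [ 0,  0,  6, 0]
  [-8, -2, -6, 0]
x^3 - 18*x^2 + 108*x - 216

The characteristic polynomial is χ_A(x) = (x - 6)^4, so the eigenvalues are known. The minimal polynomial is
  m_A(x) = Π_λ (x − λ)^{k_λ}
where k_λ is the size of the *largest* Jordan block for λ (equivalently, the smallest k with (A − λI)^k v = 0 for every generalised eigenvector v of λ).

  λ = 6: largest Jordan block has size 3, contributing (x − 6)^3

So m_A(x) = (x - 6)^3 = x^3 - 18*x^2 + 108*x - 216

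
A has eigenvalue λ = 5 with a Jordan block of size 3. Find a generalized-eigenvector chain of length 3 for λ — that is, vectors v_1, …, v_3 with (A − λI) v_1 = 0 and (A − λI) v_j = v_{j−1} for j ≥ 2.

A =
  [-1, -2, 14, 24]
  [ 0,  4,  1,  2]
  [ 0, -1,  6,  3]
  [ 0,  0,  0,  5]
A Jordan chain for λ = 5 of length 3:
v_1 = (2, 1, 1, 0)ᵀ
v_2 = (6, 2, 3, 0)ᵀ
v_3 = (3, 0, 0, 1)ᵀ

Let N = A − (5)·I. We want v_3 with N^3 v_3 = 0 but N^2 v_3 ≠ 0; then v_{j-1} := N · v_j for j = 3, …, 2.

Pick v_3 = (3, 0, 0, 1)ᵀ.
Then v_2 = N · v_3 = (6, 2, 3, 0)ᵀ.
Then v_1 = N · v_2 = (2, 1, 1, 0)ᵀ.

Sanity check: (A − (5)·I) v_1 = (0, 0, 0, 0)ᵀ = 0. ✓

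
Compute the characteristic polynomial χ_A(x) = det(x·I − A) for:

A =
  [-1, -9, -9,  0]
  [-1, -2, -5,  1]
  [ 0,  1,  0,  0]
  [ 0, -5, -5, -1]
x^4 + 4*x^3 + 6*x^2 + 4*x + 1

Expanding det(x·I − A) (e.g. by cofactor expansion or by noting that A is similar to its Jordan form J, which has the same characteristic polynomial as A) gives
  χ_A(x) = x^4 + 4*x^3 + 6*x^2 + 4*x + 1
which factors as (x + 1)^4. The eigenvalues (with algebraic multiplicities) are λ = -1 with multiplicity 4.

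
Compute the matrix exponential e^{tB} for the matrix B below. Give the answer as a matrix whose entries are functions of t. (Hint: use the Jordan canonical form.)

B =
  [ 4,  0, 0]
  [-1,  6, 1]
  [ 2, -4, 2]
e^{tB} =
  [exp(4*t), 0, 0]
  [-t*exp(4*t), 2*t*exp(4*t) + exp(4*t), t*exp(4*t)]
  [2*t*exp(4*t), -4*t*exp(4*t), -2*t*exp(4*t) + exp(4*t)]

Strategy: write B = P · J · P⁻¹ where J is a Jordan canonical form, so e^{tB} = P · e^{tJ} · P⁻¹, and e^{tJ} can be computed block-by-block.

B has Jordan form
J =
  [4, 1, 0]
  [0, 4, 0]
  [0, 0, 4]
(up to reordering of blocks).

Per-block formulas:
  For a 1×1 block at λ = 4: exp(t · [4]) = [e^(4t)].
  For a 2×2 Jordan block J_2(4): exp(t · J_2(4)) = e^(4t)·(I + t·N), where N is the 2×2 nilpotent shift.

After assembling e^{tJ} and conjugating by P, we get:

e^{tB} =
  [exp(4*t), 0, 0]
  [-t*exp(4*t), 2*t*exp(4*t) + exp(4*t), t*exp(4*t)]
  [2*t*exp(4*t), -4*t*exp(4*t), -2*t*exp(4*t) + exp(4*t)]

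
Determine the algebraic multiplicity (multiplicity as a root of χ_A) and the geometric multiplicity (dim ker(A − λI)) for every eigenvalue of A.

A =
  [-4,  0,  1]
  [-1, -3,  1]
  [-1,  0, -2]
λ = -3: alg = 3, geom = 2

Step 1 — factor the characteristic polynomial to read off the algebraic multiplicities:
  χ_A(x) = (x + 3)^3

Step 2 — compute geometric multiplicities via the rank-nullity identity g(λ) = n − rank(A − λI):
  rank(A − (-3)·I) = 1, so dim ker(A − (-3)·I) = n − 1 = 2

Summary:
  λ = -3: algebraic multiplicity = 3, geometric multiplicity = 2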